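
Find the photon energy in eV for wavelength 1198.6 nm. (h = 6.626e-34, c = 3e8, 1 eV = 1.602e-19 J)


E = hc/lambda = 6.626e-34 * 3e8 / 1.199e-06 = 1.658e-19 J = 1.0352 eV

1.0352 eV


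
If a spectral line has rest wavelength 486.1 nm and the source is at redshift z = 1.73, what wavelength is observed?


lam_obs = lam_emit * (1 + z) = 486.1 * (1 + 1.73) = 1327.053

1327.053 nm


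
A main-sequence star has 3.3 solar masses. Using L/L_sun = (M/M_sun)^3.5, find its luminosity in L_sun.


L/L_sun = (M/M_sun)^3.5 = 3.3^3.5 = 65.2828

65.2828 L_sun


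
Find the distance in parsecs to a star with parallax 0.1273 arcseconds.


d = 1/p = 1/0.1273 = 7.8555

7.8555 pc


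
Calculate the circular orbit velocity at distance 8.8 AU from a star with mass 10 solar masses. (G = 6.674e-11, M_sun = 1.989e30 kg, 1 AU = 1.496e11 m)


v = sqrt(GM/r) = sqrt(6.674e-11 * 1.989e+31 / 1.316e+12) = 31754.3597

31754.3597 m/s


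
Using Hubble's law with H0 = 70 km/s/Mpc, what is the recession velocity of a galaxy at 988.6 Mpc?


v = H0 * d = 70 * 988.6 = 69202.0

69202.0 km/s


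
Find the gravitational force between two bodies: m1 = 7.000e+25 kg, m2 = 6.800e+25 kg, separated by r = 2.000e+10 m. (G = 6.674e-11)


F = G*m1*m2/r^2 = 6.674e-11 * 7.000e+25 * 6.800e+25 / (2.000e+10)^2 = 6.674e-11 * 4.760e+51 / 4.000e+20 = 7.942e+20

7.942e+20 N


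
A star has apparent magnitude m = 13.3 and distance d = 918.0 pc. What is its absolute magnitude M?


M = m - 5*log10(d) + 5 = 13.3 - 5*log10(918.0) + 5 = 3.4858

3.4858


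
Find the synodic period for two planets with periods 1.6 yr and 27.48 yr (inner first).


1/P_syn = |1/P1 - 1/P2| = |1/1.6 - 1/27.48| => P_syn = 1.6989

1.6989 years


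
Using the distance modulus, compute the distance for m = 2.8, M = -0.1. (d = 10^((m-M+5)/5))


d = 10^((m - M + 5)/5) = 10^((2.8 - -0.1 + 5)/5) = 38.0189

38.0189 pc


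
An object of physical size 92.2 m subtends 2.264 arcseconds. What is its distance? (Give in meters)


D = size / theta_rad, theta_rad = 2.264 * pi/(180*3600) = 1.098e-05, D = 8.400e+06

8.400e+06 m


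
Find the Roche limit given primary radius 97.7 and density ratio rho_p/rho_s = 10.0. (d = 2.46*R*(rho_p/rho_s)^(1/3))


d_Roche = 2.46 * 97.7 * 10.0^(1/3) = 517.8011

517.8011


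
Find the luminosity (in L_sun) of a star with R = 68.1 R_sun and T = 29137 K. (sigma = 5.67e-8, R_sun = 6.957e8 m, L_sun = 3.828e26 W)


R = 68.1 * 6.957e8 m = 4.737717e+10 m. L = 4*pi*R^2*sigma*T^4 = 4*pi*(4.737717e+10)^2 * 5.67e-8 * 29137^4 = 1.152684596e+33 W. L/L_sun = 1.152684596e+33 / 3.828e26 = 3.011e+06

3.011e+06 L_sun


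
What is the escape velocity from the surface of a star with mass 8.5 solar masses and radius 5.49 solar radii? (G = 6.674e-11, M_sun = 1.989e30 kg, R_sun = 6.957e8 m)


M = 8.5 * 1.989e30 kg = 1.69065e+31 kg; R = 5.49 * 6.957e8 m = 3.819393e+09 m. v_esc = sqrt(2GM/R) = sqrt(2 * 6.674e-11 * 1.69065e+31 / 3.819393e+09) = 768666.191

768666.191 m/s


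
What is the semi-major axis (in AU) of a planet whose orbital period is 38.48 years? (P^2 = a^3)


a = P^(2/3) = 38.48^(2/3) = 11.3979

11.3979 AU


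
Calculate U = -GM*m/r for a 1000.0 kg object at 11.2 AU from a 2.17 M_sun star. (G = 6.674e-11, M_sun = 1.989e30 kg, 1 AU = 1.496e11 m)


M = 2.17 * 1.989e30 kg = 4.31613e+30 kg; r = 11.2 AU * 1.496e11 m/AU = 1.67552e+12 m. U = -GM*m/r = -(6.674e-11 * 4.31613e+30 * 1000.0) / 1.67552e+12 = -1.719e+11

-1.719e+11 J


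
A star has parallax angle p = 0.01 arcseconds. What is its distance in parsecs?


d = 1/p = 1/0.01 = 100.0

100.0 pc


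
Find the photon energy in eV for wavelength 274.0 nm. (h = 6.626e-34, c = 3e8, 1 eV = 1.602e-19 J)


E = hc/lambda = 6.626e-34 * 3e8 / 2.740e-07 = 7.255e-19 J = 4.5286 eV

4.5286 eV


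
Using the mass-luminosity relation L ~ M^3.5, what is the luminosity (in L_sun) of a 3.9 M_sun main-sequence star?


L/L_sun = (M/M_sun)^3.5 = 3.9^3.5 = 117.1456

117.1456 L_sun


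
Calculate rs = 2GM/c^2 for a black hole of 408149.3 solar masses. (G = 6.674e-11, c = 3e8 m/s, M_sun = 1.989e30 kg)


M = 408149.3 * 1.989e30 kg = 8.118089577e+35 kg. rs = 2GM/c^2 = 2 * 6.674e-11 * 8.118089577e+35 / (3e8)^2 = 1.204e+09

1.204e+09 m


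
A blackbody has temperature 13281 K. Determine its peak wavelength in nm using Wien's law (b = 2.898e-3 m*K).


lam_max = b / T = 2.898e-3 / 13281 = 2.182e-07 m = 218.2065 nm

218.2065 nm


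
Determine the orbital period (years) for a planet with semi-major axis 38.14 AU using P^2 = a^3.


P = a^(3/2) = 38.14^1.5 = 235.5435

235.5435 years


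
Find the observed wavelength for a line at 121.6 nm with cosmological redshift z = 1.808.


lam_obs = lam_emit * (1 + z) = 121.6 * (1 + 1.808) = 341.4528

341.4528 nm


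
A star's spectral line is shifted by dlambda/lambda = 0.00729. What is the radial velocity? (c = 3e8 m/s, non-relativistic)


v = (dlambda/lambda) * c = 0.00729 * 3e8 = 2.187e+06

2.187e+06 m/s


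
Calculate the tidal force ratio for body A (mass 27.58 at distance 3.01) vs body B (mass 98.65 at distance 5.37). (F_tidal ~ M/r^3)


Ratio = (M1/r1^3) / (M2/r2^3) = (27.58/3.01^3) / (98.65/5.37^3) = 1.5875

1.5875


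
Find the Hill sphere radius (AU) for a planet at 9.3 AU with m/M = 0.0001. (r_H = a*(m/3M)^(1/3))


r_H = a * (m/3M)^(1/3) = 9.3 * (0.0001/3)^(1/3) = 0.2993

0.2993 AU


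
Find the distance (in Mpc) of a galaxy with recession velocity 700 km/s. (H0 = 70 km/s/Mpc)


d = v / H0 = 700 / 70 = 10.0

10.0 Mpc


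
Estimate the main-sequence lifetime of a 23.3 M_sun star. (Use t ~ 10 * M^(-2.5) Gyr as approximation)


t = 10 * M^(-2.5) = 10 * 23.3^(-2.5) = 0.0038

0.0038 Gyr


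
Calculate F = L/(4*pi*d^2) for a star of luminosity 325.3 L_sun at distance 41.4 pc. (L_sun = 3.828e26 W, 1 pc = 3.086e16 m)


F = L / (4*pi*d^2) = 1.245e+29 / (4*pi*(1.278e+18)^2) = 6.071e-09

6.071e-09 W/m^2


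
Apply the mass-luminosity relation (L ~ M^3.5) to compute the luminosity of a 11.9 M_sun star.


L/L_sun = (M/M_sun)^3.5 = 11.9^3.5 = 5813.188

5813.188 L_sun


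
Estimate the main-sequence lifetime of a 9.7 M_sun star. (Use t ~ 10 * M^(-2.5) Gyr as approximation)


t = 10 * M^(-2.5) = 10 * 9.7^(-2.5) = 0.0341

0.0341 Gyr


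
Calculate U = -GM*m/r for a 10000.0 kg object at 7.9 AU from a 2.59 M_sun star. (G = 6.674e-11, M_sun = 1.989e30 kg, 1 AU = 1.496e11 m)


M = 2.59 * 1.989e30 kg = 5.15151e+30 kg; r = 7.9 AU * 1.496e11 m/AU = 1.18184e+12 m. U = -GM*m/r = -(6.674e-11 * 5.15151e+30 * 10000.0) / 1.18184e+12 = -2.909e+12

-2.909e+12 J


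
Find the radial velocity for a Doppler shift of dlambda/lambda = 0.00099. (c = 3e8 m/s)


v = (dlambda/lambda) * c = 0.00099 * 3e8 = 297000.0

297000.0 m/s


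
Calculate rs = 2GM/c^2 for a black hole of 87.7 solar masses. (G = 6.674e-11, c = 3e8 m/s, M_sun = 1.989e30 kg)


M = 87.7 * 1.989e30 kg = 1.744353e+32 kg. rs = 2GM/c^2 = 2 * 6.674e-11 * 1.744353e+32 / (3e8)^2 = 258706.9316

258706.9316 m


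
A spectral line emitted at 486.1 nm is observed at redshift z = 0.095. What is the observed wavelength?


lam_obs = lam_emit * (1 + z) = 486.1 * (1 + 0.095) = 532.2795

532.2795 nm


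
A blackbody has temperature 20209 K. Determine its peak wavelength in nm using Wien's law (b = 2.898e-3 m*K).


lam_max = b / T = 2.898e-3 / 20209 = 1.434e-07 m = 143.4015 nm

143.4015 nm


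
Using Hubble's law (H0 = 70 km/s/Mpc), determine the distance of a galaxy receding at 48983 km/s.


d = v / H0 = 48983 / 70 = 699.7571

699.7571 Mpc


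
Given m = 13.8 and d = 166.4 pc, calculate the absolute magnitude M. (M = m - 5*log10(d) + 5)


M = m - 5*log10(d) + 5 = 13.8 - 5*log10(166.4) + 5 = 7.6942

7.6942


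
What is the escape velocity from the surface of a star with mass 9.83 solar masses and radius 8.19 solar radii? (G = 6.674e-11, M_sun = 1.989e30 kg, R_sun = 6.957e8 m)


M = 9.83 * 1.989e30 kg = 1.955187e+31 kg; R = 8.19 * 6.957e8 m = 5.697783e+09 m. v_esc = sqrt(2GM/R) = sqrt(2 * 6.674e-11 * 1.955187e+31 / 5.697783e+09) = 676782.7752

676782.7752 m/s


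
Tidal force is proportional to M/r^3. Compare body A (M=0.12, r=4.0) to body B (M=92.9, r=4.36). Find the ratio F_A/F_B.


Ratio = (M1/r1^3) / (M2/r2^3) = (0.12/4.0^3) / (92.9/4.36^3) = 0.0017

0.0017


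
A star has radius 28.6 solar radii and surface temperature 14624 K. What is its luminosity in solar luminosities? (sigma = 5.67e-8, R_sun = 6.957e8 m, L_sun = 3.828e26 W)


R = 28.6 * 6.957e8 m = 1.989702e+10 m. L = 4*pi*R^2*sigma*T^4 = 4*pi*(1.989702e+10)^2 * 5.67e-8 * 14624^4 = 1.290130699e+31 W. L/L_sun = 1.290130699e+31 / 3.828e26 = 33702.4738

33702.4738 L_sun


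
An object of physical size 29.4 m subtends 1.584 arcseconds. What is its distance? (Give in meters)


D = size / theta_rad, theta_rad = 1.584 * pi/(180*3600) = 7.679e-06, D = 3.828e+06

3.828e+06 m


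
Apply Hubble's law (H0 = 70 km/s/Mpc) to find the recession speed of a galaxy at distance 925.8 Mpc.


v = H0 * d = 70 * 925.8 = 64806.0

64806.0 km/s


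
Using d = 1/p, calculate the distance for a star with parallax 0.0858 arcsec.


d = 1/p = 1/0.0858 = 11.655

11.655 pc


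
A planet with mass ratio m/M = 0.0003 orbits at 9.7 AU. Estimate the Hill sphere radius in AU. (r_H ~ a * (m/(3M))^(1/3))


r_H = a * (m/3M)^(1/3) = 9.7 * (0.0003/3)^(1/3) = 0.4502

0.4502 AU


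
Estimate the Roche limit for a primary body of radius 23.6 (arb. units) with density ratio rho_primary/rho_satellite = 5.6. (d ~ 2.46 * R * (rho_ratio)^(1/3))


d_Roche = 2.46 * 23.6 * 5.6^(1/3) = 103.0963

103.0963


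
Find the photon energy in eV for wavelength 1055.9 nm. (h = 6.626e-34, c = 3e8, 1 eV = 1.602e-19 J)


E = hc/lambda = 6.626e-34 * 3e8 / 1.056e-06 = 1.883e-19 J = 1.1751 eV

1.1751 eV


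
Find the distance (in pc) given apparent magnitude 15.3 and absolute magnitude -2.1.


d = 10^((m - M + 5)/5) = 10^((15.3 - -2.1 + 5)/5) = 30199.5172

30199.5172 pc


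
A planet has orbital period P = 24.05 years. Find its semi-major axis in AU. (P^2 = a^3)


a = P^(2/3) = 24.05^(2/3) = 8.3319

8.3319 AU


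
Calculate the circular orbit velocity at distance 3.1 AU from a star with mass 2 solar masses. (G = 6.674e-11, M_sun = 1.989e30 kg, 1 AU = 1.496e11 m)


v = sqrt(GM/r) = sqrt(6.674e-11 * 3.978e+30 / 4.638e+11) = 23926.482

23926.482 m/s


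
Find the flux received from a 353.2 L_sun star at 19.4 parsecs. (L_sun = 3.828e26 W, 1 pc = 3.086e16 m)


F = L / (4*pi*d^2) = 1.352e+29 / (4*pi*(5.987e+17)^2) = 3.002e-08

3.002e-08 W/m^2


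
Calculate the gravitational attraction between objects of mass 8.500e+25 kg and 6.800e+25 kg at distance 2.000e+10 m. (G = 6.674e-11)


F = G*m1*m2/r^2 = 6.674e-11 * 8.500e+25 * 6.800e+25 / (2.000e+10)^2 = 6.674e-11 * 5.780e+51 / 4.000e+20 = 9.644e+20

9.644e+20 N


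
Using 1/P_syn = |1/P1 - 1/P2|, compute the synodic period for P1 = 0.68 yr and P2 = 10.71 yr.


1/P_syn = |1/P1 - 1/P2| = |1/0.68 - 1/10.71| => P_syn = 0.7261

0.7261 years


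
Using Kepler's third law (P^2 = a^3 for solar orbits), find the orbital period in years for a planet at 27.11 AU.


P = a^(3/2) = 27.11^1.5 = 141.1544

141.1544 years


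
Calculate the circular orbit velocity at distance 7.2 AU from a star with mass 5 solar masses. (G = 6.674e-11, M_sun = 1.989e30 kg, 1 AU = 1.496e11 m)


v = sqrt(GM/r) = sqrt(6.674e-11 * 9.945e+30 / 1.077e+12) = 24823.5249

24823.5249 m/s


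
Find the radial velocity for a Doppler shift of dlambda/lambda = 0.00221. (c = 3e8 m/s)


v = (dlambda/lambda) * c = 0.00221 * 3e8 = 663000.0

663000.0 m/s


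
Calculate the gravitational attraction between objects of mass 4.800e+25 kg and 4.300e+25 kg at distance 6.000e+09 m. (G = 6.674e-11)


F = G*m1*m2/r^2 = 6.674e-11 * 4.800e+25 * 4.300e+25 / (6.000e+09)^2 = 6.674e-11 * 2.064e+51 / 3.600e+19 = 3.826e+21

3.826e+21 N


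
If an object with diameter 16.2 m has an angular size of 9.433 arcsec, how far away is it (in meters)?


D = size / theta_rad, theta_rad = 9.433 * pi/(180*3600) = 4.573e-05, D = 354234.0572

354234.0572 m


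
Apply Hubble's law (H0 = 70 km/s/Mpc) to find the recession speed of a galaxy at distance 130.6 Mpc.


v = H0 * d = 70 * 130.6 = 9142.0

9142.0 km/s


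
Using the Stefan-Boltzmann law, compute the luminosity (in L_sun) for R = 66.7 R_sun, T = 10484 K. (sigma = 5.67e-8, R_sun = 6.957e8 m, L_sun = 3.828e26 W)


R = 66.7 * 6.957e8 m = 4.640319e+10 m. L = 4*pi*R^2*sigma*T^4 = 4*pi*(4.640319e+10)^2 * 5.67e-8 * 10484^4 = 1.853517311e+31 W. L/L_sun = 1.853517311e+31 / 3.828e26 = 48419.9925

48419.9925 L_sun


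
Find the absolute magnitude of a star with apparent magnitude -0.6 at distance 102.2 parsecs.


M = m - 5*log10(d) + 5 = -0.6 - 5*log10(102.2) + 5 = -5.6473

-5.6473


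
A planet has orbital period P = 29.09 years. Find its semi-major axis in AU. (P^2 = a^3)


a = P^(2/3) = 29.09^(2/3) = 9.4586

9.4586 AU


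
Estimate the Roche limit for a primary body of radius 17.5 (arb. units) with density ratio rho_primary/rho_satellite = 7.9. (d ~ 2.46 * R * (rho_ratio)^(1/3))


d_Roche = 2.46 * 17.5 * 7.9^(1/3) = 85.7397

85.7397


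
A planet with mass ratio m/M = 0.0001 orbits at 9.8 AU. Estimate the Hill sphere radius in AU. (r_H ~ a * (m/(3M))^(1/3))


r_H = a * (m/3M)^(1/3) = 9.8 * (0.0001/3)^(1/3) = 0.3154

0.3154 AU


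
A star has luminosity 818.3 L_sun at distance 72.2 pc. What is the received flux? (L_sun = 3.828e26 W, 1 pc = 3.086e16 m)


F = L / (4*pi*d^2) = 3.132e+29 / (4*pi*(2.228e+18)^2) = 5.021e-09

5.021e-09 W/m^2


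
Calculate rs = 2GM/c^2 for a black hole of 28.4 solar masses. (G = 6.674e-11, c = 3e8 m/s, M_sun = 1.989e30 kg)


M = 28.4 * 1.989e30 kg = 5.64876e+31 kg. rs = 2GM/c^2 = 2 * 6.674e-11 * 5.64876e+31 / (3e8)^2 = 83777.3872

83777.3872 m


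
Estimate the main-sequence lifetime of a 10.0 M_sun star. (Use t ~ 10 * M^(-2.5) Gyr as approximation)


t = 10 * M^(-2.5) = 10 * 10.0^(-2.5) = 0.0316

0.0316 Gyr


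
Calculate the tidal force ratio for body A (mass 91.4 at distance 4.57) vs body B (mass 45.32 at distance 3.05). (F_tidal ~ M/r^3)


Ratio = (M1/r1^3) / (M2/r2^3) = (91.4/4.57^3) / (45.32/3.05^3) = 0.5995

0.5995


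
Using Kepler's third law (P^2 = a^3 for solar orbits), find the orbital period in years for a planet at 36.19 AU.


P = a^(3/2) = 36.19^1.5 = 217.7123

217.7123 years


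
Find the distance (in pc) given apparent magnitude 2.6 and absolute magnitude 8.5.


d = 10^((m - M + 5)/5) = 10^((2.6 - 8.5 + 5)/5) = 0.6607

0.6607 pc


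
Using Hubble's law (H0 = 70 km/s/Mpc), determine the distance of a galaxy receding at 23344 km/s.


d = v / H0 = 23344 / 70 = 333.4857

333.4857 Mpc


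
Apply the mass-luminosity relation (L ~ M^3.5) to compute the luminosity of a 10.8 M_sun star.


L/L_sun = (M/M_sun)^3.5 = 10.8^3.5 = 4139.8361

4139.8361 L_sun


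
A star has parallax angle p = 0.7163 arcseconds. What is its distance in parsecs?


d = 1/p = 1/0.7163 = 1.3961

1.3961 pc


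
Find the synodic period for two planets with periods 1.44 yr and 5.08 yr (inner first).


1/P_syn = |1/P1 - 1/P2| = |1/1.44 - 1/5.08| => P_syn = 2.0097

2.0097 years


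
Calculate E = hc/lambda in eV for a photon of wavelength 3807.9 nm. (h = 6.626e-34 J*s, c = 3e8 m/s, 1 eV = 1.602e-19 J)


E = hc/lambda = 6.626e-34 * 3e8 / 3.808e-06 = 5.220e-20 J = 0.3259 eV

0.3259 eV


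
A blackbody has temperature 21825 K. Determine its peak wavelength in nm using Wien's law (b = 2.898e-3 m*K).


lam_max = b / T = 2.898e-3 / 21825 = 1.328e-07 m = 132.7835 nm

132.7835 nm


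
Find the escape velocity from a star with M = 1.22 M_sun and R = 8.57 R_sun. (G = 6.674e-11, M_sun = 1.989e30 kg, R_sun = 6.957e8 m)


M = 1.22 * 1.989e30 kg = 2.42658e+30 kg; R = 8.57 * 6.957e8 m = 5.962149e+09 m. v_esc = sqrt(2GM/R) = sqrt(2 * 6.674e-11 * 2.42658e+30 / 5.962149e+09) = 233079.4546

233079.4546 m/s


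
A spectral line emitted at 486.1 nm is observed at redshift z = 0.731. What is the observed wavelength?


lam_obs = lam_emit * (1 + z) = 486.1 * (1 + 0.731) = 841.4391

841.4391 nm


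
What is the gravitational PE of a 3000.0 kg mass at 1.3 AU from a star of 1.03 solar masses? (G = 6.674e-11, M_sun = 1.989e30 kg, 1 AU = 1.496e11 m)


M = 1.03 * 1.989e30 kg = 2.04867e+30 kg; r = 1.3 AU * 1.496e11 m/AU = 1.9448e+11 m. U = -GM*m/r = -(6.674e-11 * 2.04867e+30 * 3000.0) / 1.9448e+11 = -2.109e+12

-2.109e+12 J


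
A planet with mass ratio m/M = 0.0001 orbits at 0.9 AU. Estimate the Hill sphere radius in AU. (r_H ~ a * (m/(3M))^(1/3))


r_H = a * (m/3M)^(1/3) = 0.9 * (0.0001/3)^(1/3) = 0.029

0.029 AU


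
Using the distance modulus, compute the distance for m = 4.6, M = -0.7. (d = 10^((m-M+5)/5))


d = 10^((m - M + 5)/5) = 10^((4.6 - -0.7 + 5)/5) = 114.8154

114.8154 pc


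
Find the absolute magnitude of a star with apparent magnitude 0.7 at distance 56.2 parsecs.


M = m - 5*log10(d) + 5 = 0.7 - 5*log10(56.2) + 5 = -3.0487

-3.0487


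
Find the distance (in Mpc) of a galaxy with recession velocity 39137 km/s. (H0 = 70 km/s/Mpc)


d = v / H0 = 39137 / 70 = 559.1

559.1 Mpc


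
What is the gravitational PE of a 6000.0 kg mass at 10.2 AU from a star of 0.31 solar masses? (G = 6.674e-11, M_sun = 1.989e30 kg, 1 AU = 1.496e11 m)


M = 0.31 * 1.989e30 kg = 6.1659e+29 kg; r = 10.2 AU * 1.496e11 m/AU = 1.52592e+12 m. U = -GM*m/r = -(6.674e-11 * 6.1659e+29 * 6000.0) / 1.52592e+12 = -1.618e+11

-1.618e+11 J


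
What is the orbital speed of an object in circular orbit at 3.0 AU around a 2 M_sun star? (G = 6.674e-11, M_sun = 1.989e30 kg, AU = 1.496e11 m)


v = sqrt(GM/r) = sqrt(6.674e-11 * 3.978e+30 / 4.488e+11) = 24321.9878

24321.9878 m/s


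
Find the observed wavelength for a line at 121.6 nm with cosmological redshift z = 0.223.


lam_obs = lam_emit * (1 + z) = 121.6 * (1 + 0.223) = 148.7168

148.7168 nm


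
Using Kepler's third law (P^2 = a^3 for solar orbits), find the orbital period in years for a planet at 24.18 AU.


P = a^(3/2) = 24.18^1.5 = 118.9007

118.9007 years


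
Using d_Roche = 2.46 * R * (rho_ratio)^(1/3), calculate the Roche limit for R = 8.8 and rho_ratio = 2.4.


d_Roche = 2.46 * 8.8 * 2.4^(1/3) = 28.9838

28.9838


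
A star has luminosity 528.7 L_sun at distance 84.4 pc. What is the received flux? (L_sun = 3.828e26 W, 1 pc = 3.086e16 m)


F = L / (4*pi*d^2) = 2.024e+29 / (4*pi*(2.605e+18)^2) = 2.374e-09

2.374e-09 W/m^2


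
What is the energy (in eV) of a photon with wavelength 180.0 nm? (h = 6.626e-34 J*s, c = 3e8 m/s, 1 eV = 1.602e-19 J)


E = hc/lambda = 6.626e-34 * 3e8 / 1.800e-07 = 1.104e-18 J = 6.8935 eV

6.8935 eV


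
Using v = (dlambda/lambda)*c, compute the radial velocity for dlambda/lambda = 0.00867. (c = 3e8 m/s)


v = (dlambda/lambda) * c = 0.00867 * 3e8 = 2.601e+06

2.601e+06 m/s


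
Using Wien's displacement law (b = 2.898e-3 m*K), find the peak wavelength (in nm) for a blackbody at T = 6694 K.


lam_max = b / T = 2.898e-3 / 6694 = 4.329e-07 m = 432.925 nm

432.925 nm


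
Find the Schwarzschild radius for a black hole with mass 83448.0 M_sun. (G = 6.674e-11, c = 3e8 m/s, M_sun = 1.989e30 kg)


M = 83448.0 * 1.989e30 kg = 1.65978072e+35 kg. rs = 2GM/c^2 = 2 * 6.674e-11 * 1.65978072e+35 / (3e8)^2 = 2.462e+08

2.462e+08 m


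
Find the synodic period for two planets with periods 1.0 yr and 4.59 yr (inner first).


1/P_syn = |1/P1 - 1/P2| = |1/1.0 - 1/4.59| => P_syn = 1.2786

1.2786 years


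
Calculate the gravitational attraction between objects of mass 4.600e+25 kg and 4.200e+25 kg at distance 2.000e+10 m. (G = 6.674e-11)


F = G*m1*m2/r^2 = 6.674e-11 * 4.600e+25 * 4.200e+25 / (2.000e+10)^2 = 6.674e-11 * 1.932e+51 / 4.000e+20 = 3.224e+20

3.224e+20 N


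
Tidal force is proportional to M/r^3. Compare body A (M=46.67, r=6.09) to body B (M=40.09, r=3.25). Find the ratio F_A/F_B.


Ratio = (M1/r1^3) / (M2/r2^3) = (46.67/6.09^3) / (40.09/3.25^3) = 0.1769

0.1769


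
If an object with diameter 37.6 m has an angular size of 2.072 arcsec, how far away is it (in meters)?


D = size / theta_rad, theta_rad = 2.072 * pi/(180*3600) = 1.005e-05, D = 3.743e+06

3.743e+06 m


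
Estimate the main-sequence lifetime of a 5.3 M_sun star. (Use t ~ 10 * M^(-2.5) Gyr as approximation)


t = 10 * M^(-2.5) = 10 * 5.3^(-2.5) = 0.1546

0.1546 Gyr


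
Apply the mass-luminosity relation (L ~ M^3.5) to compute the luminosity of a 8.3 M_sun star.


L/L_sun = (M/M_sun)^3.5 = 8.3^3.5 = 1647.3024

1647.3024 L_sun


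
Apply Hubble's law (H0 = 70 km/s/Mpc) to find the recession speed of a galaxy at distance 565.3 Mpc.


v = H0 * d = 70 * 565.3 = 39571.0

39571.0 km/s


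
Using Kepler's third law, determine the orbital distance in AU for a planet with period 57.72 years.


a = P^(2/3) = 57.72^(2/3) = 14.9354

14.9354 AU


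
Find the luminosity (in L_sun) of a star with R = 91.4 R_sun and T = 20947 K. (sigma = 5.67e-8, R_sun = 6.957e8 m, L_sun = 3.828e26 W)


R = 91.4 * 6.957e8 m = 6.358698e+10 m. L = 4*pi*R^2*sigma*T^4 = 4*pi*(6.358698e+10)^2 * 5.67e-8 * 20947^4 = 5.546469791e+32 W. L/L_sun = 5.546469791e+32 / 3.828e26 = 1.449e+06

1.449e+06 L_sun


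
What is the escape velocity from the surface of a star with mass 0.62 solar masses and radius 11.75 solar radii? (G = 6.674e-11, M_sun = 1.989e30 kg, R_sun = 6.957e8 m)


M = 0.62 * 1.989e30 kg = 1.23318e+30 kg; R = 11.75 * 6.957e8 m = 8.174475e+09 m. v_esc = sqrt(2GM/R) = sqrt(2 * 6.674e-11 * 1.23318e+30 / 8.174475e+09) = 141902.9423

141902.9423 m/s


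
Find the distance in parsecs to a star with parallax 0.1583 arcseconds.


d = 1/p = 1/0.1583 = 6.3171

6.3171 pc


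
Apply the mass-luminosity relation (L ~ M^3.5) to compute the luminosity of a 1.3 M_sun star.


L/L_sun = (M/M_sun)^3.5 = 1.3^3.5 = 2.505

2.505 L_sun


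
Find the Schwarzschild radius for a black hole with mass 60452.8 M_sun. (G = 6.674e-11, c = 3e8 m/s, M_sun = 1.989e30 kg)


M = 60452.8 * 1.989e30 kg = 1.202406192e+35 kg. rs = 2GM/c^2 = 2 * 6.674e-11 * 1.202406192e+35 / (3e8)^2 = 1.783e+08

1.783e+08 m


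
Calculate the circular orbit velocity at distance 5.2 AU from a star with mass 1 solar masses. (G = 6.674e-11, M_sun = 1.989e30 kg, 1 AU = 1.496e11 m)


v = sqrt(GM/r) = sqrt(6.674e-11 * 1.989e+30 / 7.779e+11) = 13063.0029

13063.0029 m/s


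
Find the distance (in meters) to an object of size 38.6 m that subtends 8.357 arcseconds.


D = size / theta_rad, theta_rad = 8.357 * pi/(180*3600) = 4.052e-05, D = 952712.878

952712.878 m


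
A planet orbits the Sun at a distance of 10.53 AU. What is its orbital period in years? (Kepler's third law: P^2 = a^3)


P = a^(3/2) = 10.53^1.5 = 34.1698

34.1698 years


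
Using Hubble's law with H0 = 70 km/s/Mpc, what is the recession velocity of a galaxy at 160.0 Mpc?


v = H0 * d = 70 * 160.0 = 11200.0

11200.0 km/s


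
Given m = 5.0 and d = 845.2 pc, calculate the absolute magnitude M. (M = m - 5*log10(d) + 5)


M = m - 5*log10(d) + 5 = 5.0 - 5*log10(845.2) + 5 = -4.6348

-4.6348


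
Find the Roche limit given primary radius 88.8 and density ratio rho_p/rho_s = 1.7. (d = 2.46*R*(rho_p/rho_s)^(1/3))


d_Roche = 2.46 * 88.8 * 1.7^(1/3) = 260.714

260.714


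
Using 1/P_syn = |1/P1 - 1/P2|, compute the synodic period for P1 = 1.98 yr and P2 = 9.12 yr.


1/P_syn = |1/P1 - 1/P2| = |1/1.98 - 1/9.12| => P_syn = 2.5291

2.5291 years


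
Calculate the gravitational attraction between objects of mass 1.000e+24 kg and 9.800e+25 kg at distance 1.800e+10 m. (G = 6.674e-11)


F = G*m1*m2/r^2 = 6.674e-11 * 1.000e+24 * 9.800e+25 / (1.800e+10)^2 = 6.674e-11 * 9.800e+49 / 3.240e+20 = 2.019e+19

2.019e+19 N


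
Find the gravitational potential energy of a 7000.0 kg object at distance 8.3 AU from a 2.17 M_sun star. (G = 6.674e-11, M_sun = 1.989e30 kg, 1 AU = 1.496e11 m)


M = 2.17 * 1.989e30 kg = 4.31613e+30 kg; r = 8.3 AU * 1.496e11 m/AU = 1.24168e+12 m. U = -GM*m/r = -(6.674e-11 * 4.31613e+30 * 7000.0) / 1.24168e+12 = -1.624e+12

-1.624e+12 J


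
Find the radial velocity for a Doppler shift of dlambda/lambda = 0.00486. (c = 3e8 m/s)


v = (dlambda/lambda) * c = 0.00486 * 3e8 = 1.458e+06

1.458e+06 m/s


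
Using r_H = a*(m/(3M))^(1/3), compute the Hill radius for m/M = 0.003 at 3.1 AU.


r_H = a * (m/3M)^(1/3) = 3.1 * (0.003/3)^(1/3) = 0.31

0.31 AU


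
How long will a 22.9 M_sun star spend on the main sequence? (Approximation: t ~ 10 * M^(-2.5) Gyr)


t = 10 * M^(-2.5) = 10 * 22.9^(-2.5) = 0.004

0.004 Gyr


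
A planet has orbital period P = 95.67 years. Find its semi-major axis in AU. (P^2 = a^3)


a = P^(2/3) = 95.67^(2/3) = 20.9179

20.9179 AU


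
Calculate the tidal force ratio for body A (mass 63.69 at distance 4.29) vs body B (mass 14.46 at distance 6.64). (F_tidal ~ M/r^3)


Ratio = (M1/r1^3) / (M2/r2^3) = (63.69/4.29^3) / (14.46/6.64^3) = 16.3318

16.3318


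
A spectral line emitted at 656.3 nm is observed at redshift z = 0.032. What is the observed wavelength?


lam_obs = lam_emit * (1 + z) = 656.3 * (1 + 0.032) = 677.3016

677.3016 nm


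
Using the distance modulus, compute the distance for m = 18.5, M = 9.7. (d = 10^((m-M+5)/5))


d = 10^((m - M + 5)/5) = 10^((18.5 - 9.7 + 5)/5) = 575.4399

575.4399 pc


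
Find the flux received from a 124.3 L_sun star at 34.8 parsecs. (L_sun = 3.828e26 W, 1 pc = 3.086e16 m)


F = L / (4*pi*d^2) = 4.758e+28 / (4*pi*(1.074e+18)^2) = 3.283e-09

3.283e-09 W/m^2


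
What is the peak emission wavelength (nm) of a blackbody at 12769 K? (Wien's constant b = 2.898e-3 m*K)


lam_max = b / T = 2.898e-3 / 12769 = 2.270e-07 m = 226.9559 nm

226.9559 nm


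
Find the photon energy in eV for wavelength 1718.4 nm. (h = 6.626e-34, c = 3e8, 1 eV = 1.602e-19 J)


E = hc/lambda = 6.626e-34 * 3e8 / 1.718e-06 = 1.157e-19 J = 0.7221 eV

0.7221 eV


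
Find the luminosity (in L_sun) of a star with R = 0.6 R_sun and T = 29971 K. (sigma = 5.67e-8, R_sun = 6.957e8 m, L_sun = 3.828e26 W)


R = 0.6 * 6.957e8 m = 4.1742e+08 m. L = 4*pi*R^2*sigma*T^4 = 4*pi*(4.1742e+08)^2 * 5.67e-8 * 29971^4 = 1.001715434e+29 W. L/L_sun = 1.001715434e+29 / 3.828e26 = 261.6811

261.6811 L_sun


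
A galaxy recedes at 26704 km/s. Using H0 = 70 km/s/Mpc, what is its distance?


d = v / H0 = 26704 / 70 = 381.4857

381.4857 Mpc


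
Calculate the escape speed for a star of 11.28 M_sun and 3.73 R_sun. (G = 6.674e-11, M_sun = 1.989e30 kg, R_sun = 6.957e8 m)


M = 11.28 * 1.989e30 kg = 2.243592e+31 kg; R = 3.73 * 6.957e8 m = 2.594961e+09 m. v_esc = sqrt(2GM/R) = sqrt(2 * 6.674e-11 * 2.243592e+31 / 2.594961e+09) = 1.074e+06

1.074e+06 m/s


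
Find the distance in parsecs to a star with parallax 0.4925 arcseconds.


d = 1/p = 1/0.4925 = 2.0305

2.0305 pc


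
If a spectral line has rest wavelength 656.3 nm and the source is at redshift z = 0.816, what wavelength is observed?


lam_obs = lam_emit * (1 + z) = 656.3 * (1 + 0.816) = 1191.8408

1191.8408 nm


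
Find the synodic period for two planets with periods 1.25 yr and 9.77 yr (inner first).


1/P_syn = |1/P1 - 1/P2| = |1/1.25 - 1/9.77| => P_syn = 1.4334

1.4334 years


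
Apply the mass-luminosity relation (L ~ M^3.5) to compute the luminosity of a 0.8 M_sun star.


L/L_sun = (M/M_sun)^3.5 = 0.8^3.5 = 0.4579

0.4579 L_sun


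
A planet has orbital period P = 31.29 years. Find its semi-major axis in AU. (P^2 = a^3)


a = P^(2/3) = 31.29^(2/3) = 9.9297

9.9297 AU


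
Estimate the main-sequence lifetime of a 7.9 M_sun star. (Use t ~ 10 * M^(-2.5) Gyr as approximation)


t = 10 * M^(-2.5) = 10 * 7.9^(-2.5) = 0.057

0.057 Gyr


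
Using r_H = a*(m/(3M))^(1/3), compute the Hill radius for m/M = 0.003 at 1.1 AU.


r_H = a * (m/3M)^(1/3) = 1.1 * (0.003/3)^(1/3) = 0.11

0.11 AU


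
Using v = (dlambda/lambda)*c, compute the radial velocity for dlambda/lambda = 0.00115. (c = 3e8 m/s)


v = (dlambda/lambda) * c = 0.00115 * 3e8 = 345000.0

345000.0 m/s


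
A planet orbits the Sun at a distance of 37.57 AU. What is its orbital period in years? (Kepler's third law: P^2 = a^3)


P = a^(3/2) = 37.57^1.5 = 230.283

230.283 years


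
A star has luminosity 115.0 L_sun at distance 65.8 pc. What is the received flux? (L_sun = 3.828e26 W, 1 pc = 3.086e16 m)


F = L / (4*pi*d^2) = 4.402e+28 / (4*pi*(2.031e+18)^2) = 8.496e-10

8.496e-10 W/m^2


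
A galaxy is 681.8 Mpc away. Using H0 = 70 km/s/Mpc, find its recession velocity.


v = H0 * d = 70 * 681.8 = 47726.0

47726.0 km/s


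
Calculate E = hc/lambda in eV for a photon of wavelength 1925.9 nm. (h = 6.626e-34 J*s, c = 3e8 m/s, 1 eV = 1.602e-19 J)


E = hc/lambda = 6.626e-34 * 3e8 / 1.926e-06 = 1.032e-19 J = 0.6443 eV

0.6443 eV


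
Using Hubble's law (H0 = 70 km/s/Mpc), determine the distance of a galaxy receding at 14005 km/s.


d = v / H0 = 14005 / 70 = 200.0714

200.0714 Mpc


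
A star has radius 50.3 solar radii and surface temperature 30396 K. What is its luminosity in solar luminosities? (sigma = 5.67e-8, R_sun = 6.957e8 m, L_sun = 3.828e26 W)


R = 50.3 * 6.957e8 m = 3.499371e+10 m. L = 4*pi*R^2*sigma*T^4 = 4*pi*(3.499371e+10)^2 * 5.67e-8 * 30396^4 = 7.447982424e+32 W. L/L_sun = 7.447982424e+32 / 3.828e26 = 1.946e+06

1.946e+06 L_sun


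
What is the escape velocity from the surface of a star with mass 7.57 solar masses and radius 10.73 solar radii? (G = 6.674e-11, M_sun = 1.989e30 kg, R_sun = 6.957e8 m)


M = 7.57 * 1.989e30 kg = 1.505673e+31 kg; R = 10.73 * 6.957e8 m = 7.464861e+09 m. v_esc = sqrt(2GM/R) = sqrt(2 * 6.674e-11 * 1.505673e+31 / 7.464861e+09) = 518874.7864

518874.7864 m/s


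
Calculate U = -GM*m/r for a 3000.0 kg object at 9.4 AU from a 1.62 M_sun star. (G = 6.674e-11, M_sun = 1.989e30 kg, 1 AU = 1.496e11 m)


M = 1.62 * 1.989e30 kg = 3.22218e+30 kg; r = 9.4 AU * 1.496e11 m/AU = 1.40624e+12 m. U = -GM*m/r = -(6.674e-11 * 3.22218e+30 * 3000.0) / 1.40624e+12 = -4.588e+11

-4.588e+11 J


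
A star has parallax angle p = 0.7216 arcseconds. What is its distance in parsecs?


d = 1/p = 1/0.7216 = 1.3858

1.3858 pc


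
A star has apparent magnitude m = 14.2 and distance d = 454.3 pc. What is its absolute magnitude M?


M = m - 5*log10(d) + 5 = 14.2 - 5*log10(454.3) + 5 = 5.9133

5.9133


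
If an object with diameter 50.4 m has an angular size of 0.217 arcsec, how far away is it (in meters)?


D = size / theta_rad, theta_rad = 0.217 * pi/(180*3600) = 1.052e-06, D = 4.791e+07

4.791e+07 m


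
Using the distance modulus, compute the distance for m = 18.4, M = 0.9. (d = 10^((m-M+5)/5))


d = 10^((m - M + 5)/5) = 10^((18.4 - 0.9 + 5)/5) = 31622.7766

31622.7766 pc


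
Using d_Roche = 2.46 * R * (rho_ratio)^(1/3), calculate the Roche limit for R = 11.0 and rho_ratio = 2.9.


d_Roche = 2.46 * 11.0 * 2.9^(1/3) = 38.5887

38.5887


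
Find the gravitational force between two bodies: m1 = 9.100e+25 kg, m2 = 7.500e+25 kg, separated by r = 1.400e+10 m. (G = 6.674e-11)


F = G*m1*m2/r^2 = 6.674e-11 * 9.100e+25 * 7.500e+25 / (1.400e+10)^2 = 6.674e-11 * 6.825e+51 / 1.960e+20 = 2.324e+21

2.324e+21 N


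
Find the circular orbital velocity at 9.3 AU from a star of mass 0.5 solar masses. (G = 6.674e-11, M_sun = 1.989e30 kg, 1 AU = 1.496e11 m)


v = sqrt(GM/r) = sqrt(6.674e-11 * 9.945e+29 / 1.391e+12) = 6906.9804

6906.9804 m/s


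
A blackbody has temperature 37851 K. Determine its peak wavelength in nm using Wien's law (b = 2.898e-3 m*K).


lam_max = b / T = 2.898e-3 / 37851 = 7.656e-08 m = 76.5634 nm

76.5634 nm


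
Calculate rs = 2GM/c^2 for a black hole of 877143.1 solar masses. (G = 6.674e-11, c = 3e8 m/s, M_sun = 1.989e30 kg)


M = 877143.1 * 1.989e30 kg = 1.744637626e+36 kg. rs = 2GM/c^2 = 2 * 6.674e-11 * 1.744637626e+36 / (3e8)^2 = 2.587e+09

2.587e+09 m


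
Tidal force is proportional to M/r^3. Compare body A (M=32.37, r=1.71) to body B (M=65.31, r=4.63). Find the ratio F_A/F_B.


Ratio = (M1/r1^3) / (M2/r2^3) = (32.37/1.71^3) / (65.31/4.63^3) = 9.8382

9.8382


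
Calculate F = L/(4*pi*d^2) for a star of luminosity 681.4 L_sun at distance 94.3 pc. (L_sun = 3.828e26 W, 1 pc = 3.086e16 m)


F = L / (4*pi*d^2) = 2.608e+29 / (4*pi*(2.910e+18)^2) = 2.451e-09

2.451e-09 W/m^2


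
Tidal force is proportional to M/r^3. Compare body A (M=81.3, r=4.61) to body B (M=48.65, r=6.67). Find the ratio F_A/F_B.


Ratio = (M1/r1^3) / (M2/r2^3) = (81.3/4.61^3) / (48.65/6.67^3) = 5.0615

5.0615


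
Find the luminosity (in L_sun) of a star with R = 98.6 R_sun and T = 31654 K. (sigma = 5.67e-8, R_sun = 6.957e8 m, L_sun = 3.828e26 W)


R = 98.6 * 6.957e8 m = 6.859602e+10 m. L = 4*pi*R^2*sigma*T^4 = 4*pi*(6.859602e+10)^2 * 5.67e-8 * 31654^4 = 3.365930556e+33 W. L/L_sun = 3.365930556e+33 / 3.828e26 = 8.793e+06

8.793e+06 L_sun


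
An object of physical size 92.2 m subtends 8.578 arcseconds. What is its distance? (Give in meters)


D = size / theta_rad, theta_rad = 8.578 * pi/(180*3600) = 4.159e-05, D = 2.217e+06

2.217e+06 m


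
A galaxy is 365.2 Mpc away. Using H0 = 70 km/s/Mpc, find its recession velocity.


v = H0 * d = 70 * 365.2 = 25564.0

25564.0 km/s


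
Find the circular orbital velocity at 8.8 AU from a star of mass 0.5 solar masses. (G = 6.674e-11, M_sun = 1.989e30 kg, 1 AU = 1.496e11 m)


v = sqrt(GM/r) = sqrt(6.674e-11 * 9.945e+29 / 1.316e+12) = 7100.4907

7100.4907 m/s


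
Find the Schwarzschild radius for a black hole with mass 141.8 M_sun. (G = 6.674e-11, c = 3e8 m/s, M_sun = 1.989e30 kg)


M = 141.8 * 1.989e30 kg = 2.820402e+32 kg. rs = 2GM/c^2 = 2 * 6.674e-11 * 2.820402e+32 / (3e8)^2 = 418296.9544

418296.9544 m


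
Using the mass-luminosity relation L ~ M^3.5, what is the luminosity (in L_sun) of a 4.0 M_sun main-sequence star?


L/L_sun = (M/M_sun)^3.5 = 4.0^3.5 = 128.0

128.0 L_sun


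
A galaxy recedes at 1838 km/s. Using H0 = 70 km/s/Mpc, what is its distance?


d = v / H0 = 1838 / 70 = 26.2571

26.2571 Mpc


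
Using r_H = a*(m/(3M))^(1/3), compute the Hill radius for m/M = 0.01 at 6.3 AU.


r_H = a * (m/3M)^(1/3) = 6.3 * (0.01/3)^(1/3) = 0.9411

0.9411 AU


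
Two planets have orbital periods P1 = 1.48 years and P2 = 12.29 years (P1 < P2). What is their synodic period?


1/P_syn = |1/P1 - 1/P2| = |1/1.48 - 1/12.29| => P_syn = 1.6826

1.6826 years


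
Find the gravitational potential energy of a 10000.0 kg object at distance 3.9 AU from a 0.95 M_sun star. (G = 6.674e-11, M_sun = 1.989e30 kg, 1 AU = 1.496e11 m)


M = 0.95 * 1.989e30 kg = 1.88955e+30 kg; r = 3.9 AU * 1.496e11 m/AU = 5.8344e+11 m. U = -GM*m/r = -(6.674e-11 * 1.88955e+30 * 10000.0) / 5.8344e+11 = -2.161e+12

-2.161e+12 J


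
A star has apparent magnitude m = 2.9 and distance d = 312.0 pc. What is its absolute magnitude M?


M = m - 5*log10(d) + 5 = 2.9 - 5*log10(312.0) + 5 = -4.5708

-4.5708


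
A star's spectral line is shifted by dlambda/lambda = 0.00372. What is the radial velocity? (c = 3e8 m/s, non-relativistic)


v = (dlambda/lambda) * c = 0.00372 * 3e8 = 1.116e+06

1.116e+06 m/s


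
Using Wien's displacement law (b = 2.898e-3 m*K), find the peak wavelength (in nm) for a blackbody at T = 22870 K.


lam_max = b / T = 2.898e-3 / 22870 = 1.267e-07 m = 126.7162 nm

126.7162 nm


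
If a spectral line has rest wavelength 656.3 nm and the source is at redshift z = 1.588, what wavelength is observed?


lam_obs = lam_emit * (1 + z) = 656.3 * (1 + 1.588) = 1698.5044

1698.5044 nm


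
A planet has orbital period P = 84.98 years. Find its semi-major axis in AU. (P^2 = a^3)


a = P^(2/3) = 84.98^(2/3) = 19.3291

19.3291 AU


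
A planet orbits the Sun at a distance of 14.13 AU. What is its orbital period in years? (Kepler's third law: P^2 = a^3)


P = a^(3/2) = 14.13^1.5 = 53.1145

53.1145 years


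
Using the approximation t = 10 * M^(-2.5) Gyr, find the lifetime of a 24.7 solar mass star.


t = 10 * M^(-2.5) = 10 * 24.7^(-2.5) = 0.0033

0.0033 Gyr


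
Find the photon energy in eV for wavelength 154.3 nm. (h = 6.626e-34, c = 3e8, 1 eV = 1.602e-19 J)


E = hc/lambda = 6.626e-34 * 3e8 / 1.543e-07 = 1.288e-18 J = 8.0416 eV

8.0416 eV


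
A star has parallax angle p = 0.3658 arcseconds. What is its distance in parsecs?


d = 1/p = 1/0.3658 = 2.7337

2.7337 pc


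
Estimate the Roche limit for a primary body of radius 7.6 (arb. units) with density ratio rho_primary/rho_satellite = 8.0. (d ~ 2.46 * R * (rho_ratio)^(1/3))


d_Roche = 2.46 * 7.6 * 8.0^(1/3) = 37.392

37.392


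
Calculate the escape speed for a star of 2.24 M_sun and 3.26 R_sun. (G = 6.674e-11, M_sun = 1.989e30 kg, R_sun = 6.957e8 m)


M = 2.24 * 1.989e30 kg = 4.45536e+30 kg; R = 3.26 * 6.957e8 m = 2.267982e+09 m. v_esc = sqrt(2GM/R) = sqrt(2 * 6.674e-11 * 4.45536e+30 / 2.267982e+09) = 512070.4302

512070.4302 m/s


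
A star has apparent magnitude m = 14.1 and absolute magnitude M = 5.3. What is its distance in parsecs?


d = 10^((m - M + 5)/5) = 10^((14.1 - 5.3 + 5)/5) = 575.4399

575.4399 pc


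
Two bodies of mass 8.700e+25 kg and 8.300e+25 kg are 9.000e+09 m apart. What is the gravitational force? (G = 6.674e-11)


F = G*m1*m2/r^2 = 6.674e-11 * 8.700e+25 * 8.300e+25 / (9.000e+09)^2 = 6.674e-11 * 7.221e+51 / 8.100e+19 = 5.950e+21

5.950e+21 N


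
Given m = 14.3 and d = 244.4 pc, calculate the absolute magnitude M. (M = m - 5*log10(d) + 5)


M = m - 5*log10(d) + 5 = 14.3 - 5*log10(244.4) + 5 = 7.3595

7.3595


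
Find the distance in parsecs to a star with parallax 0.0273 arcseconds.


d = 1/p = 1/0.0273 = 36.63

36.63 pc


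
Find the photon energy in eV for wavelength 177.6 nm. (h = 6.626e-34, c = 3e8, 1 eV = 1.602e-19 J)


E = hc/lambda = 6.626e-34 * 3e8 / 1.776e-07 = 1.119e-18 J = 6.9866 eV

6.9866 eV


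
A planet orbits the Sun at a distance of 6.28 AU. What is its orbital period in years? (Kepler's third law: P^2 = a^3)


P = a^(3/2) = 6.28^1.5 = 15.7376

15.7376 years


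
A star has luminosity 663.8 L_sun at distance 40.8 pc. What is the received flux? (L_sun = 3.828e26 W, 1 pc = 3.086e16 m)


F = L / (4*pi*d^2) = 2.541e+29 / (4*pi*(1.259e+18)^2) = 1.276e-08

1.276e-08 W/m^2


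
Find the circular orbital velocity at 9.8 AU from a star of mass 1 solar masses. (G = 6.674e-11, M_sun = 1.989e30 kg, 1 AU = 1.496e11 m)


v = sqrt(GM/r) = sqrt(6.674e-11 * 1.989e+30 / 1.466e+12) = 9515.501

9515.501 m/s


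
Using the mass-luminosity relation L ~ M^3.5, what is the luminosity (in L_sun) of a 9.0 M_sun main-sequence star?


L/L_sun = (M/M_sun)^3.5 = 9.0^3.5 = 2187.0

2187.0 L_sun


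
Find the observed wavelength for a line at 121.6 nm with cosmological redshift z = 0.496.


lam_obs = lam_emit * (1 + z) = 121.6 * (1 + 0.496) = 181.9136

181.9136 nm


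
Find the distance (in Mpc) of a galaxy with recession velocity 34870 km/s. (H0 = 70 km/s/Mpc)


d = v / H0 = 34870 / 70 = 498.1429

498.1429 Mpc


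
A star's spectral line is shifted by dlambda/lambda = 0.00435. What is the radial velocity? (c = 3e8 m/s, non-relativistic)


v = (dlambda/lambda) * c = 0.00435 * 3e8 = 1.305e+06

1.305e+06 m/s


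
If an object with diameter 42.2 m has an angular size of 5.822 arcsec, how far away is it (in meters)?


D = size / theta_rad, theta_rad = 5.822 * pi/(180*3600) = 2.823e-05, D = 1.495e+06

1.495e+06 m


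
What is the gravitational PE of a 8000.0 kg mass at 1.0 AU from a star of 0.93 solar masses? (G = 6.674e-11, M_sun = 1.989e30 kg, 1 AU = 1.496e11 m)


M = 0.93 * 1.989e30 kg = 1.84977e+30 kg; r = 1.0 AU * 1.496e11 m/AU = 1.496e+11 m. U = -GM*m/r = -(6.674e-11 * 1.84977e+30 * 8000.0) / 1.496e+11 = -6.602e+12

-6.602e+12 J
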